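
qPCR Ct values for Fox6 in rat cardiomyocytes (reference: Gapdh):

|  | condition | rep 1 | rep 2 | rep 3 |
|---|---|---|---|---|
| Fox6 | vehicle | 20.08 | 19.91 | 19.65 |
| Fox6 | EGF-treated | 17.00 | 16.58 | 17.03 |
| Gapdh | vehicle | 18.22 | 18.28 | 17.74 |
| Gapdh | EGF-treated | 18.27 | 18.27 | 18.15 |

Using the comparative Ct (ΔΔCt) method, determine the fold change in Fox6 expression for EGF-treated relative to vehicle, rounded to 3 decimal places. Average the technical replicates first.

8.938

Mean Ct: Fox6 vehicle 19.880; Fox6 EGF-treated 16.870; Gapdh vehicle 18.080; Gapdh EGF-treated 18.230
ΔCt(vehicle) = 19.880 − 18.080 = 1.800
ΔCt(EGF-treated) = 16.870 − 18.230 = -1.360
ΔΔCt = -1.360 − 1.800 = -3.160
Fold change = 2^(−(-3.160)) = 2^3.160 = 8.9383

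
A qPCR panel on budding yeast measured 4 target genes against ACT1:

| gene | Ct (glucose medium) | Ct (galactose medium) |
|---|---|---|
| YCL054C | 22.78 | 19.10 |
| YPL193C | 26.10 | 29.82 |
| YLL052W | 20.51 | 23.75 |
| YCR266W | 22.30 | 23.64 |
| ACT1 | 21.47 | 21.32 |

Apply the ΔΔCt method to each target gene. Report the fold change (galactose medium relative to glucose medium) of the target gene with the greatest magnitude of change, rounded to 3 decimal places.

YCL054C: ΔΔCt = (19.10−21.32) − (22.78−21.47) = -2.22 − 1.31 = -3.53; fold change = 2^3.53 = 11.551
YPL193C: ΔΔCt = (29.82−21.32) − (26.10−21.47) = 8.50 − 4.63 = 3.87; fold change = 2^-3.87 = 0.068
YLL052W: ΔΔCt = (23.75−21.32) − (20.51−21.47) = 2.43 − (-0.96) = 3.39; fold change = 2^-3.39 = 0.095
YCR266W: ΔΔCt = (23.64−21.32) − (22.30−21.47) = 2.32 − 0.83 = 1.49; fold change = 2^-1.49 = 0.356
YPL193C has the largest |ΔΔCt| = 3.87.

0.068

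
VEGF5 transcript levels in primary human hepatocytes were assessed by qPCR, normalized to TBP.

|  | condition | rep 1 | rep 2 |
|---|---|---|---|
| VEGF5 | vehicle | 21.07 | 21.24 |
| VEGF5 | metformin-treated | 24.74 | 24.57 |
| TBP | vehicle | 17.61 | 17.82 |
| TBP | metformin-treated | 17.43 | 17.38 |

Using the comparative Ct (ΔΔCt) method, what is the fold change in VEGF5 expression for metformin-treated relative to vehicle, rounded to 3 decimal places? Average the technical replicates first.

Mean Ct: VEGF5 vehicle 21.155; VEGF5 metformin-treated 24.655; TBP vehicle 17.715; TBP metformin-treated 17.405
ΔCt(vehicle) = 21.155 − 17.715 = 3.440
ΔCt(metformin-treated) = 24.655 − 17.405 = 7.250
ΔΔCt = 7.250 − 3.440 = 3.810
Fold change = 2^(−3.810) = 0.0713

0.071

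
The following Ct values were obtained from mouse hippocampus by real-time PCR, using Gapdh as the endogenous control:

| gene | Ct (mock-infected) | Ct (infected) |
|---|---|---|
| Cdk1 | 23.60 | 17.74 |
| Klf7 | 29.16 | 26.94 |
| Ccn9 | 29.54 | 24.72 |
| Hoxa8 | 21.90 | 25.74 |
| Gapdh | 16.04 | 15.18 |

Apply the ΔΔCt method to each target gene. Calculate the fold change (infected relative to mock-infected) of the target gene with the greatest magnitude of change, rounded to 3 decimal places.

Cdk1: ΔΔCt = (17.74−15.18) − (23.60−16.04) = 2.56 − 7.56 = -5.00; fold change = 2^5.00 = 32.000
Klf7: ΔΔCt = (26.94−15.18) − (29.16−16.04) = 11.76 − 13.12 = -1.36; fold change = 2^1.36 = 2.567
Ccn9: ΔΔCt = (24.72−15.18) − (29.54−16.04) = 9.54 − 13.50 = -3.96; fold change = 2^3.96 = 15.562
Hoxa8: ΔΔCt = (25.74−15.18) − (21.90−16.04) = 10.56 − 5.86 = 4.70; fold change = 2^-4.70 = 0.038
Cdk1 has the largest |ΔΔCt| = 5.00.

32.000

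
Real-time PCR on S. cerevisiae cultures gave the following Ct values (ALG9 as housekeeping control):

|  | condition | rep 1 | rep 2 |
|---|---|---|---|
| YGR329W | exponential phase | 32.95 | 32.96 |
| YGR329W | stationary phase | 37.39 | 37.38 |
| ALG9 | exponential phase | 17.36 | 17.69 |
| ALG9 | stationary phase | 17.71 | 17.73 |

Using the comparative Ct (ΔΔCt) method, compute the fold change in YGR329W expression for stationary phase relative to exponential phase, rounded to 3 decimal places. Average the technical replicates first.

Mean Ct: YGR329W exponential phase 32.955; YGR329W stationary phase 37.385; ALG9 exponential phase 17.525; ALG9 stationary phase 17.720
ΔCt(exponential phase) = 32.955 − 17.525 = 15.430
ΔCt(stationary phase) = 37.385 − 17.720 = 19.665
ΔΔCt = 19.665 − 15.430 = 4.235
Fold change = 2^(−4.235) = 0.0531

0.053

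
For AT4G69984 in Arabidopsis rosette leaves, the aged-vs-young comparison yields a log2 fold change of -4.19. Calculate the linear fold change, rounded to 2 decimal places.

0.05

Fold change = 2^(-4.19) = 0.055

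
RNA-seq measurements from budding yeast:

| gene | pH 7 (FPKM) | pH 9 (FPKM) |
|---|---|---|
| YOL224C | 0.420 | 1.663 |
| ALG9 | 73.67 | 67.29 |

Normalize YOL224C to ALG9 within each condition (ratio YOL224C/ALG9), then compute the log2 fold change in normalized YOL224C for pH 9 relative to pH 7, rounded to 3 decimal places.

2.116

YOL224C/ALG9 (pH 7) = 0.420 / 73.67 = 0.0057011
YOL224C/ALG9 (pH 9) = 1.663 / 67.29 = 0.024714
Fold change = 0.024714 / 0.0057011 = 4.3349
log2(4.3349) = 2.1160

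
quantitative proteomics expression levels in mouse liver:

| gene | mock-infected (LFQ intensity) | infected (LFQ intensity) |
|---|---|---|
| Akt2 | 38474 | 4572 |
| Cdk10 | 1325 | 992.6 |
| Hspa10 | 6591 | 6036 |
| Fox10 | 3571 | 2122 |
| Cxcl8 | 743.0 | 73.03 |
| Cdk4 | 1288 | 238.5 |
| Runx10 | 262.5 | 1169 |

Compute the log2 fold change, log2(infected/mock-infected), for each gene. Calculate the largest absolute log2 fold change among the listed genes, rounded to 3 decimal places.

log2(4572/38474) = -3.073  (Akt2)
log2(992.6/1325) = -0.417  (Cdk10)
log2(6036/6591) = -0.127  (Hspa10)
log2(2122/3571) = -0.751  (Fox10)
log2(73.03/743.0) = -3.347  (Cxcl8)
log2(238.5/1288) = -2.433  (Cdk4)
log2(1169/262.5) = 2.155  (Runx10)
The largest magnitude belongs to Cxcl8.

3.347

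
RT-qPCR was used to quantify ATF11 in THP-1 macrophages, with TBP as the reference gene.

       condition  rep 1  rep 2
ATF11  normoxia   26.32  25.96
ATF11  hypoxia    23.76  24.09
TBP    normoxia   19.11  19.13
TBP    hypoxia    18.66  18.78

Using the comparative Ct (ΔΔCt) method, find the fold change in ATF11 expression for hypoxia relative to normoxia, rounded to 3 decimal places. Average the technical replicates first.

3.519

Mean Ct: ATF11 normoxia 26.140; ATF11 hypoxia 23.925; TBP normoxia 19.120; TBP hypoxia 18.720
ΔCt(normoxia) = 26.140 − 19.120 = 7.020
ΔCt(hypoxia) = 23.925 − 18.720 = 5.205
ΔΔCt = 5.205 − 7.020 = -1.815
Fold change = 2^(−(-1.815)) = 2^1.815 = 3.5186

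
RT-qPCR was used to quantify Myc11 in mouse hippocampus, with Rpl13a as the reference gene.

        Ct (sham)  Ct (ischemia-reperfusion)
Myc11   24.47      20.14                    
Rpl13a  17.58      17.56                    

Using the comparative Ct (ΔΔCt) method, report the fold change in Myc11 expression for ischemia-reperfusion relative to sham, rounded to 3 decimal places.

19.835

ΔCt(sham) = 24.470 − 17.580 = 6.890
ΔCt(ischemia-reperfusion) = 20.140 − 17.560 = 2.580
ΔΔCt = 2.580 − 6.890 = -4.310
Fold change = 2^(−(-4.310)) = 2^4.310 = 19.8353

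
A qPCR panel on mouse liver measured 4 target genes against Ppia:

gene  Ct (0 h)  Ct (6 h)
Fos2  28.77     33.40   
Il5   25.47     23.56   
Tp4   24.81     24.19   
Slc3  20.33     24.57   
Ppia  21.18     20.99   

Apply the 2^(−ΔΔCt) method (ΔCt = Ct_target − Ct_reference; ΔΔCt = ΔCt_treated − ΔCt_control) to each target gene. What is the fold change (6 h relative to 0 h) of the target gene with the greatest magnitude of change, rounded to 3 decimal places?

0.035

Fos2: ΔΔCt = (33.40−20.99) − (28.77−21.18) = 12.41 − 7.59 = 4.82; fold change = 2^-4.82 = 0.035
Il5: ΔΔCt = (23.56−20.99) − (25.47−21.18) = 2.57 − 4.29 = -1.72; fold change = 2^1.72 = 3.294
Tp4: ΔΔCt = (24.19−20.99) − (24.81−21.18) = 3.20 − 3.63 = -0.43; fold change = 2^0.43 = 1.347
Slc3: ΔΔCt = (24.57−20.99) − (20.33−21.18) = 3.58 − (-0.85) = 4.43; fold change = 2^-4.43 = 0.046
Fos2 has the largest |ΔΔCt| = 4.82.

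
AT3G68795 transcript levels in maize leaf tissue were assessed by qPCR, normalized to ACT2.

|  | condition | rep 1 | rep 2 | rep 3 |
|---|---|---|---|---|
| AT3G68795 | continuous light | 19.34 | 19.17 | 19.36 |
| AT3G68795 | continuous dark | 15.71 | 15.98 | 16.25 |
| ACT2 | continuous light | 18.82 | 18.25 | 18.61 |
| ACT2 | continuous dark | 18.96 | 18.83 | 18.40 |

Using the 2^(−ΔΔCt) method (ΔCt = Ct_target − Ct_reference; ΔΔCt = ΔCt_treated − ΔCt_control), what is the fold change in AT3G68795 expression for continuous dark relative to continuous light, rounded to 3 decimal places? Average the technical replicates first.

Mean Ct: AT3G68795 continuous light 19.290; AT3G68795 continuous dark 15.980; ACT2 continuous light 18.560; ACT2 continuous dark 18.730
ΔCt(continuous light) = 19.290 − 18.560 = 0.730
ΔCt(continuous dark) = 15.980 − 18.730 = -2.750
ΔΔCt = -2.750 − 0.730 = -3.480
Fold change = 2^(−(-3.480)) = 2^3.480 = 11.1579

11.158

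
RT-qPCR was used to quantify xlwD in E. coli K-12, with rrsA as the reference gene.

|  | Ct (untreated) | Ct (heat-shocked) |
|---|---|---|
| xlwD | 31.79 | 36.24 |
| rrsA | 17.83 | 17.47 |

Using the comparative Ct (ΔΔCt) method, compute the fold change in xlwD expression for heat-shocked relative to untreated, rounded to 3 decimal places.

ΔCt(untreated) = 31.790 − 17.830 = 13.960
ΔCt(heat-shocked) = 36.240 − 17.470 = 18.770
ΔΔCt = 18.770 − 13.960 = 4.810
Fold change = 2^(−4.810) = 0.0356

0.036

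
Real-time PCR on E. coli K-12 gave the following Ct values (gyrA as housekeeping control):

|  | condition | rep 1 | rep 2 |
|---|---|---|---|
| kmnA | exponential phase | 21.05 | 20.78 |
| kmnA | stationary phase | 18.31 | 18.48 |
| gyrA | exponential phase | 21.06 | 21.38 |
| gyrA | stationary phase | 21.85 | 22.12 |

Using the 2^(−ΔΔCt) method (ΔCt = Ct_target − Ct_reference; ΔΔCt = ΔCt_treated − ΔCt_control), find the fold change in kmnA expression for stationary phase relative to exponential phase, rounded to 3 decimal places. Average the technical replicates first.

Mean Ct: kmnA exponential phase 20.915; kmnA stationary phase 18.395; gyrA exponential phase 21.220; gyrA stationary phase 21.985
ΔCt(exponential phase) = 20.915 − 21.220 = -0.305
ΔCt(stationary phase) = 18.395 − 21.985 = -3.590
ΔΔCt = -3.590 − (-0.305) = -3.285
Fold change = 2^(−(-3.285)) = 2^3.285 = 9.7473

9.747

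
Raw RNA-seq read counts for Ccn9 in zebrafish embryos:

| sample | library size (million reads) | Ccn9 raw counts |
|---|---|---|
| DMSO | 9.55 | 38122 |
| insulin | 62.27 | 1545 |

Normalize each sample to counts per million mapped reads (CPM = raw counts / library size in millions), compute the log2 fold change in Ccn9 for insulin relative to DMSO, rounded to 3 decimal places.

-7.330

CPM(DMSO) = 38122 / 9.55 = 3991.8325
CPM(insulin) = 1545 / 62.27 = 24.8113
Fold change = 24.8113 / 3991.8325 = 0.00622
log2(0.00622) = -7.3299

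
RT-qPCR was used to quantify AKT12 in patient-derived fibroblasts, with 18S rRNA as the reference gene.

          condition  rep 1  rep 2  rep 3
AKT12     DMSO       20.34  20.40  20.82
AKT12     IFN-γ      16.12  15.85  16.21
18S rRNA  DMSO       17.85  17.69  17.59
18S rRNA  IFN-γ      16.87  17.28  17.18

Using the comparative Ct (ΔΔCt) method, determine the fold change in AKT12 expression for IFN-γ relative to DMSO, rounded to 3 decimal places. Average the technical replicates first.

Mean Ct: AKT12 DMSO 20.520; AKT12 IFN-γ 16.060; 18S rRNA DMSO 17.710; 18S rRNA IFN-γ 17.110
ΔCt(DMSO) = 20.520 − 17.710 = 2.810
ΔCt(IFN-γ) = 16.060 − 17.110 = -1.050
ΔΔCt = -1.050 − 2.810 = -3.860
Fold change = 2^(−(-3.860)) = 2^3.860 = 14.5203

14.520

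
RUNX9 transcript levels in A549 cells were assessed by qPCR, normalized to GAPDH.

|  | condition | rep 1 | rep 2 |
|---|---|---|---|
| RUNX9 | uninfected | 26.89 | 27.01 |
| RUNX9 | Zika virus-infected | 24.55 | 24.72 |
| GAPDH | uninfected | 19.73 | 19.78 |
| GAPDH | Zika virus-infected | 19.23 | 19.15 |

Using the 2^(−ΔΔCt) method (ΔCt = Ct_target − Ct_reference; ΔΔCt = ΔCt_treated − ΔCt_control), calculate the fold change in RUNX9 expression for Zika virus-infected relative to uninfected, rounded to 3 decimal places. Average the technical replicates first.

3.364

Mean Ct: RUNX9 uninfected 26.950; RUNX9 Zika virus-infected 24.635; GAPDH uninfected 19.755; GAPDH Zika virus-infected 19.190
ΔCt(uninfected) = 26.950 − 19.755 = 7.195
ΔCt(Zika virus-infected) = 24.635 − 19.190 = 5.445
ΔΔCt = 5.445 − 7.195 = -1.750
Fold change = 2^(−(-1.750)) = 2^1.750 = 3.3636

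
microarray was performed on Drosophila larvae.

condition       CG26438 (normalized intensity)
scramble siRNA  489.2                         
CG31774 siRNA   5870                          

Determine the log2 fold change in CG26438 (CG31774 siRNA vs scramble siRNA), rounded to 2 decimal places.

3.58

Fold change = 5870 / 489.2 = 11.9992
log2(11.9992) = 3.585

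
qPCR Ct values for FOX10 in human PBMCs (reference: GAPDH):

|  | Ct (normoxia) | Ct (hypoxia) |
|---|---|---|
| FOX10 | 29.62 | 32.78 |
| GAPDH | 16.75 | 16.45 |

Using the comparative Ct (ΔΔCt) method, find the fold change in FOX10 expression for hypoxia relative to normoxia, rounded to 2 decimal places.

ΔCt(normoxia) = 29.620 − 16.750 = 12.870
ΔCt(hypoxia) = 32.780 − 16.450 = 16.330
ΔΔCt = 16.330 − 12.870 = 3.460
Fold change = 2^(−3.460) = 0.091

0.09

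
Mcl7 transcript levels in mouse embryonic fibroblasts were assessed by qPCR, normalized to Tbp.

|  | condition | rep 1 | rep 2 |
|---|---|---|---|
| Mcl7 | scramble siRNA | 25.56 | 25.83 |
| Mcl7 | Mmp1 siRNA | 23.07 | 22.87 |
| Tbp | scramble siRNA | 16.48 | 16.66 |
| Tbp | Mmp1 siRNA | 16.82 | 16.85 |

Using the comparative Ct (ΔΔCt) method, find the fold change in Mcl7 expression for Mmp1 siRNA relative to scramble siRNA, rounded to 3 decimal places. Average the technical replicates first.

Mean Ct: Mcl7 scramble siRNA 25.695; Mcl7 Mmp1 siRNA 22.970; Tbp scramble siRNA 16.570; Tbp Mmp1 siRNA 16.835
ΔCt(scramble siRNA) = 25.695 − 16.570 = 9.125
ΔCt(Mmp1 siRNA) = 22.970 − 16.835 = 6.135
ΔΔCt = 6.135 − 9.125 = -2.990
Fold change = 2^(−(-2.990)) = 2^2.990 = 7.9447

7.945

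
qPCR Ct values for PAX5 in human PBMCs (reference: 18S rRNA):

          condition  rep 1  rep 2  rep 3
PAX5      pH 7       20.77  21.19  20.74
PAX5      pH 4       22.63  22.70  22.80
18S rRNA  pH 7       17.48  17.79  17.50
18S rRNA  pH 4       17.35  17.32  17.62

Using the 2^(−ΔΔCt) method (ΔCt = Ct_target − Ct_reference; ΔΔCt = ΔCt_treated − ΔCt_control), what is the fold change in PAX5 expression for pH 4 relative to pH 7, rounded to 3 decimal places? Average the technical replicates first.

0.255

Mean Ct: PAX5 pH 7 20.900; PAX5 pH 4 22.710; 18S rRNA pH 7 17.590; 18S rRNA pH 4 17.430
ΔCt(pH 7) = 20.900 − 17.590 = 3.310
ΔCt(pH 4) = 22.710 − 17.430 = 5.280
ΔΔCt = 5.280 − 3.310 = 1.970
Fold change = 2^(−1.970) = 0.2553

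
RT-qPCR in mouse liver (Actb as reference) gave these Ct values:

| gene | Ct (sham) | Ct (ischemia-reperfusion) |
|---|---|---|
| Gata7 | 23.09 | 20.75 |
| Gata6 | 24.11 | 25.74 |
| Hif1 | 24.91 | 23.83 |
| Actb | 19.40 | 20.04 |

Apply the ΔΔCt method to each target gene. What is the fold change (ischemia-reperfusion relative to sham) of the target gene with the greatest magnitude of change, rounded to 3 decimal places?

7.890

Gata7: ΔΔCt = (20.75−20.04) − (23.09−19.40) = 0.71 − 3.69 = -2.98; fold change = 2^2.98 = 7.890
Gata6: ΔΔCt = (25.74−20.04) − (24.11−19.40) = 5.70 − 4.71 = 0.99; fold change = 2^-0.99 = 0.503
Hif1: ΔΔCt = (23.83−20.04) − (24.91−19.40) = 3.79 − 5.51 = -1.72; fold change = 2^1.72 = 3.294
Gata7 has the largest |ΔΔCt| = 2.98.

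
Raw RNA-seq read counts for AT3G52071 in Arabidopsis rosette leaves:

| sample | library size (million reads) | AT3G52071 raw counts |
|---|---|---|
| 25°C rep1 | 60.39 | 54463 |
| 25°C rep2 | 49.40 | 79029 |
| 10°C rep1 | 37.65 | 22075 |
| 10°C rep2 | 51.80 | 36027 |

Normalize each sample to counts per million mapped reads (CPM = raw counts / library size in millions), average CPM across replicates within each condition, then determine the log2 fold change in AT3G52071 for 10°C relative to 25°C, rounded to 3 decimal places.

CPM(25°C rep1) = 54463 / 60.39 = 901.8546
CPM(25°C rep2) = 79029 / 49.40 = 1599.7773
CPM(10°C rep1) = 22075 / 37.65 = 586.3214
CPM(10°C rep2) = 36027 / 51.80 = 695.5019
mean CPM(25°C) = 1250.8160; mean CPM(10°C) = 640.9117
Fold change = 640.9117 / 1250.8160 = 0.51239
log2(0.51239) = -0.9647

-0.965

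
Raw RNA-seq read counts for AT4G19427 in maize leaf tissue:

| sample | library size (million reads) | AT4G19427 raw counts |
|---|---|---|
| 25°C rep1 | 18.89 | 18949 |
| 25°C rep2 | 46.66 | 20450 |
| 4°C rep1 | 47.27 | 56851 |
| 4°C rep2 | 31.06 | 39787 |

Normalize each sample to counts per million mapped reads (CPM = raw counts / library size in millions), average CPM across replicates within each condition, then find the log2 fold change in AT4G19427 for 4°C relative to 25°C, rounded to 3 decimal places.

0.785

CPM(25°C rep1) = 18949 / 18.89 = 1003.1233
CPM(25°C rep2) = 20450 / 46.66 = 438.2769
CPM(4°C rep1) = 56851 / 47.27 = 1202.6867
CPM(4°C rep2) = 39787 / 31.06 = 1280.9723
mean CPM(25°C) = 720.7001; mean CPM(4°C) = 1241.8295
Fold change = 1241.8295 / 720.7001 = 1.72309
log2(1.72309) = 0.7850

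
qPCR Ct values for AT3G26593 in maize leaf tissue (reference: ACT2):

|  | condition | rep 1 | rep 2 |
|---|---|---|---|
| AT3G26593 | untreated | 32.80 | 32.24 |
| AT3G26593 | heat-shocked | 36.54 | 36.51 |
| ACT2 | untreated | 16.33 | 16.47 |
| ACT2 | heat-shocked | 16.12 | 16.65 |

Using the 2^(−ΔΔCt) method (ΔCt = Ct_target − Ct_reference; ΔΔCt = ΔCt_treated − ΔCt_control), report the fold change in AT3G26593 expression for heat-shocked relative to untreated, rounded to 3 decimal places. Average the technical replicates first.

0.062

Mean Ct: AT3G26593 untreated 32.520; AT3G26593 heat-shocked 36.525; ACT2 untreated 16.400; ACT2 heat-shocked 16.385
ΔCt(untreated) = 32.520 − 16.400 = 16.120
ΔCt(heat-shocked) = 36.525 − 16.385 = 20.140
ΔΔCt = 20.140 − 16.120 = 4.020
Fold change = 2^(−4.020) = 0.0616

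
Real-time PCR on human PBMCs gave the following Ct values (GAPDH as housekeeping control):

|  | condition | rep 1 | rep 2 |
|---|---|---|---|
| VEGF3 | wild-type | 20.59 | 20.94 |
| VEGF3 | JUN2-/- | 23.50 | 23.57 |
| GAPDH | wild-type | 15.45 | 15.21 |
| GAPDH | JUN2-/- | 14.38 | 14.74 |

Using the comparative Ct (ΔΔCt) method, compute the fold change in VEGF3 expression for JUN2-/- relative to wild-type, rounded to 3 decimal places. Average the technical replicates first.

0.086

Mean Ct: VEGF3 wild-type 20.765; VEGF3 JUN2-/- 23.535; GAPDH wild-type 15.330; GAPDH JUN2-/- 14.560
ΔCt(wild-type) = 20.765 − 15.330 = 5.435
ΔCt(JUN2-/-) = 23.535 − 14.560 = 8.975
ΔΔCt = 8.975 − 5.435 = 3.540
Fold change = 2^(−3.540) = 0.0860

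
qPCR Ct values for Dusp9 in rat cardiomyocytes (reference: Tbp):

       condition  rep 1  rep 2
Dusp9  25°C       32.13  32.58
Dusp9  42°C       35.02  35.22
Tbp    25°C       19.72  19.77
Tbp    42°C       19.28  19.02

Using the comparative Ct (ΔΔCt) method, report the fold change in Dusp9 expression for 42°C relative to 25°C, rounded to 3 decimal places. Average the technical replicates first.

0.097

Mean Ct: Dusp9 25°C 32.355; Dusp9 42°C 35.120; Tbp 25°C 19.745; Tbp 42°C 19.150
ΔCt(25°C) = 32.355 − 19.745 = 12.610
ΔCt(42°C) = 35.120 − 19.150 = 15.970
ΔΔCt = 15.970 − 12.610 = 3.360
Fold change = 2^(−3.360) = 0.0974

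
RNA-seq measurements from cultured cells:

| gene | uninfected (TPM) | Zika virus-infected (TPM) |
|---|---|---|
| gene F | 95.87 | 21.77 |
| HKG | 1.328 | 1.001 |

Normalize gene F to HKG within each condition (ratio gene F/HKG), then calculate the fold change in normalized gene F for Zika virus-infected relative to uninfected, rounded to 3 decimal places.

gene F/HKG (uninfected) = 95.87 / 1.328 = 72.191
gene F/HKG (Zika virus-infected) = 21.77 / 1.001 = 21.748
Fold change = 21.748 / 72.191 = 0.3013

0.301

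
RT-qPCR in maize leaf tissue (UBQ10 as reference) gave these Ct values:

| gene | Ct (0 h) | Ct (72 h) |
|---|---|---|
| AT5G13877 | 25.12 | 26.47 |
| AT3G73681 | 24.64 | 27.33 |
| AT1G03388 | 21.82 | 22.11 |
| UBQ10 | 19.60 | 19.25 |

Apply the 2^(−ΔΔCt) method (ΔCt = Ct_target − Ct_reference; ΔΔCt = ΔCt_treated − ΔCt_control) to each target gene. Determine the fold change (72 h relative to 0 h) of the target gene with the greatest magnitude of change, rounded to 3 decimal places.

AT5G13877: ΔΔCt = (26.47−19.25) − (25.12−19.60) = 7.22 − 5.52 = 1.70; fold change = 2^-1.70 = 0.308
AT3G73681: ΔΔCt = (27.33−19.25) − (24.64−19.60) = 8.08 − 5.04 = 3.04; fold change = 2^-3.04 = 0.122
AT1G03388: ΔΔCt = (22.11−19.25) − (21.82−19.60) = 2.86 − 2.22 = 0.64; fold change = 2^-0.64 = 0.642
AT3G73681 has the largest |ΔΔCt| = 3.04.

0.122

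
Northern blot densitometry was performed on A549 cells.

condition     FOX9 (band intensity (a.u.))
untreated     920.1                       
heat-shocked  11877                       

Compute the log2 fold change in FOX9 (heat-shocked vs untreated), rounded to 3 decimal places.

Fold change = 11877 / 920.1 = 12.9084
log2(12.9084) = 3.6902

3.690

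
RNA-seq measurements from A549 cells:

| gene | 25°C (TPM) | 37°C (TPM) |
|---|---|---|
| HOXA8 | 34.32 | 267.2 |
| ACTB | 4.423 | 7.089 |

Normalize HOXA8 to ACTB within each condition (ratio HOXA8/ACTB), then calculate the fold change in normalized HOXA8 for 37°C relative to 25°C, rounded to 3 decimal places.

HOXA8/ACTB (25°C) = 34.32 / 4.423 = 7.7594
HOXA8/ACTB (37°C) = 267.2 / 7.089 = 37.692
Fold change = 37.692 / 7.7594 = 4.8576

4.858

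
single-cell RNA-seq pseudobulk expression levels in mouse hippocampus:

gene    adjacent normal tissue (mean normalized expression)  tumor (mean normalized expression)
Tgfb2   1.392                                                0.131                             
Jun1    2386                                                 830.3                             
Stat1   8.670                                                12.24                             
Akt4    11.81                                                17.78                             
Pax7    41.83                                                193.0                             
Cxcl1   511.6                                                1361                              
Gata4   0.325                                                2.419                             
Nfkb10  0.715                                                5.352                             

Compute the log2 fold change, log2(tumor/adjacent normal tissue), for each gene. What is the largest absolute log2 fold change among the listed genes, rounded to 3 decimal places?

3.410

log2(0.131/1.392) = -3.410  (Tgfb2)
log2(830.3/2386) = -1.523  (Jun1)
log2(12.24/8.670) = 0.497  (Stat1)
log2(17.78/11.81) = 0.590  (Akt4)
log2(193.0/41.83) = 2.206  (Pax7)
log2(1361/511.6) = 1.412  (Cxcl1)
log2(2.419/0.325) = 2.896  (Gata4)
log2(5.352/0.715) = 2.904  (Nfkb10)
The largest magnitude belongs to Tgfb2.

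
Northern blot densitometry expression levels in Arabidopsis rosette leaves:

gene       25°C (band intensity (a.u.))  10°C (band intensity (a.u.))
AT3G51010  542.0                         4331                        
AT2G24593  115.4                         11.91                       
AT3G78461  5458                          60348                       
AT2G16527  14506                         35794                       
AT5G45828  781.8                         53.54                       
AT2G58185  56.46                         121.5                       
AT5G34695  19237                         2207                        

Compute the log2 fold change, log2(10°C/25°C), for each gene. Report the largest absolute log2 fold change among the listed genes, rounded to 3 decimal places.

3.868

log2(4331/542.0) = 2.998  (AT3G51010)
log2(11.91/115.4) = -3.276  (AT2G24593)
log2(60348/5458) = 3.467  (AT3G78461)
log2(35794/14506) = 1.303  (AT2G16527)
log2(53.54/781.8) = -3.868  (AT5G45828)
log2(121.5/56.46) = 1.106  (AT2G58185)
log2(2207/19237) = -3.124  (AT5G34695)
The largest magnitude belongs to AT5G45828.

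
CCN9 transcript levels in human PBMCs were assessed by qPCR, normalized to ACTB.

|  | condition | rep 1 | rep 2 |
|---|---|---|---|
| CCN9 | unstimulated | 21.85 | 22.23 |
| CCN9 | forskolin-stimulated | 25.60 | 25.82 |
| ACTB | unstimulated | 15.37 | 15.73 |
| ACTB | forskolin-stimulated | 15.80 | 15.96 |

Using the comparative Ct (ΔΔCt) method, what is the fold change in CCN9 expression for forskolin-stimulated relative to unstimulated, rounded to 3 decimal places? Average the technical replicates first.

Mean Ct: CCN9 unstimulated 22.040; CCN9 forskolin-stimulated 25.710; ACTB unstimulated 15.550; ACTB forskolin-stimulated 15.880
ΔCt(unstimulated) = 22.040 − 15.550 = 6.490
ΔCt(forskolin-stimulated) = 25.710 − 15.880 = 9.830
ΔΔCt = 9.830 − 6.490 = 3.340
Fold change = 2^(−3.340) = 0.0988

0.099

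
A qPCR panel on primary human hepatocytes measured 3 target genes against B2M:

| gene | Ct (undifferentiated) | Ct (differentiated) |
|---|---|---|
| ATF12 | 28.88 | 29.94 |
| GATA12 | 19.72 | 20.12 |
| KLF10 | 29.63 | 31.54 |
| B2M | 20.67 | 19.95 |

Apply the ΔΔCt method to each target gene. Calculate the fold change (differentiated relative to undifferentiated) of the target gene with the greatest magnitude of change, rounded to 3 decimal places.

ATF12: ΔΔCt = (29.94−19.95) − (28.88−20.67) = 9.99 − 8.21 = 1.78; fold change = 2^-1.78 = 0.291
GATA12: ΔΔCt = (20.12−19.95) − (19.72−20.67) = 0.17 − (-0.95) = 1.12; fold change = 2^-1.12 = 0.460
KLF10: ΔΔCt = (31.54−19.95) − (29.63−20.67) = 11.59 − 8.96 = 2.63; fold change = 2^-2.63 = 0.162
KLF10 has the largest |ΔΔCt| = 2.63.

0.162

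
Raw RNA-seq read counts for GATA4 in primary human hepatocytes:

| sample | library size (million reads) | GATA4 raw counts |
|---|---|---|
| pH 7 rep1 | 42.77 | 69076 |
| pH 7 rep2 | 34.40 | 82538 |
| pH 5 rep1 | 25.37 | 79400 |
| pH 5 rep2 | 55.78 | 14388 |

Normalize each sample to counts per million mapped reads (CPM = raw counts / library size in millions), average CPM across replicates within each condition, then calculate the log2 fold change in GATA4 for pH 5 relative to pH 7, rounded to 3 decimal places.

-0.245

CPM(pH 7 rep1) = 69076 / 42.77 = 1615.0573
CPM(pH 7 rep2) = 82538 / 34.40 = 2399.3605
CPM(pH 5 rep1) = 79400 / 25.37 = 3129.6807
CPM(pH 5 rep2) = 14388 / 55.78 = 257.9419
mean CPM(pH 7) = 2007.2089; mean CPM(pH 5) = 1693.8113
Fold change = 1693.8113 / 2007.2089 = 0.84386
log2(0.84386) = -0.2449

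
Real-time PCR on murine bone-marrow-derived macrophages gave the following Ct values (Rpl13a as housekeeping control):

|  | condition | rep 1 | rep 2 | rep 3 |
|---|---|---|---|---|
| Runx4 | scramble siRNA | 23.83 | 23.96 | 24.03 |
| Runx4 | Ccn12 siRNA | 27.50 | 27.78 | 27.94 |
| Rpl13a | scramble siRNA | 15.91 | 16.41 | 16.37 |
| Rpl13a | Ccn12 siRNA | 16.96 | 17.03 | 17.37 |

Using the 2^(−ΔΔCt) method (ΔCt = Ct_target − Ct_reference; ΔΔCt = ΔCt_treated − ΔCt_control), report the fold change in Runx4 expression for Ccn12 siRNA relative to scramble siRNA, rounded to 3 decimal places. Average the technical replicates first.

Mean Ct: Runx4 scramble siRNA 23.940; Runx4 Ccn12 siRNA 27.740; Rpl13a scramble siRNA 16.230; Rpl13a Ccn12 siRNA 17.120
ΔCt(scramble siRNA) = 23.940 − 16.230 = 7.710
ΔCt(Ccn12 siRNA) = 27.740 − 17.120 = 10.620
ΔΔCt = 10.620 − 7.710 = 2.910
Fold change = 2^(−2.910) = 0.1330

0.133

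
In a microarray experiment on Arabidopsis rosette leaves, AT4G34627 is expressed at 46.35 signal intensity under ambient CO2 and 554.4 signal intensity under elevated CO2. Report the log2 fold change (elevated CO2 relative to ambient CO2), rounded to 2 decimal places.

Fold change = 554.4 / 46.35 = 11.9612
log2(11.9612) = 3.580

3.58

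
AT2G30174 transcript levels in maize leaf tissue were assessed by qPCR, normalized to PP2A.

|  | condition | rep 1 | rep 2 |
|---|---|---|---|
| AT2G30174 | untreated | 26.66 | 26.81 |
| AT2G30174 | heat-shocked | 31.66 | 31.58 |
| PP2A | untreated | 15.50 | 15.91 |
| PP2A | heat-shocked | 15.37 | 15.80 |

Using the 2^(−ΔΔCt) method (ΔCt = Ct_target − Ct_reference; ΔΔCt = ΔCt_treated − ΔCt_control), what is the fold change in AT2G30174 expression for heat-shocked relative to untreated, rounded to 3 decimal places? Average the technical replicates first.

0.031

Mean Ct: AT2G30174 untreated 26.735; AT2G30174 heat-shocked 31.620; PP2A untreated 15.705; PP2A heat-shocked 15.585
ΔCt(untreated) = 26.735 − 15.705 = 11.030
ΔCt(heat-shocked) = 31.620 − 15.585 = 16.035
ΔΔCt = 16.035 − 11.030 = 5.005
Fold change = 2^(−5.005) = 0.0311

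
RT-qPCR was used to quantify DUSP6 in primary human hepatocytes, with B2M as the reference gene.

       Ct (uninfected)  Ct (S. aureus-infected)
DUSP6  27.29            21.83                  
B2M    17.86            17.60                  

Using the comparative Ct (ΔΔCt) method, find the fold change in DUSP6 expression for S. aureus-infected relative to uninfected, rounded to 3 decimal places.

ΔCt(uninfected) = 27.290 − 17.860 = 9.430
ΔCt(S. aureus-infected) = 21.830 − 17.600 = 4.230
ΔΔCt = 4.230 − 9.430 = -5.200
Fold change = 2^(−(-5.200)) = 2^5.200 = 36.7583

36.758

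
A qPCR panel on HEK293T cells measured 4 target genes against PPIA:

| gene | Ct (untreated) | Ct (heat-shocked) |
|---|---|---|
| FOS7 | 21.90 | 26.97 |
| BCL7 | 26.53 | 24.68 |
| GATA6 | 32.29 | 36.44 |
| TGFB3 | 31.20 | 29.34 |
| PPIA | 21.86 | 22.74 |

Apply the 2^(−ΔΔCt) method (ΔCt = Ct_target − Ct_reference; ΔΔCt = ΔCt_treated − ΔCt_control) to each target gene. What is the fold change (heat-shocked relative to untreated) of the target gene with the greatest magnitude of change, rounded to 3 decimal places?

0.055

FOS7: ΔΔCt = (26.97−22.74) − (21.90−21.86) = 4.23 − 0.04 = 4.19; fold change = 2^-4.19 = 0.055
BCL7: ΔΔCt = (24.68−22.74) − (26.53−21.86) = 1.94 − 4.67 = -2.73; fold change = 2^2.73 = 6.635
GATA6: ΔΔCt = (36.44−22.74) − (32.29−21.86) = 13.70 − 10.43 = 3.27; fold change = 2^-3.27 = 0.104
TGFB3: ΔΔCt = (29.34−22.74) − (31.20−21.86) = 6.60 − 9.34 = -2.74; fold change = 2^2.74 = 6.681
FOS7 has the largest |ΔΔCt| = 4.19.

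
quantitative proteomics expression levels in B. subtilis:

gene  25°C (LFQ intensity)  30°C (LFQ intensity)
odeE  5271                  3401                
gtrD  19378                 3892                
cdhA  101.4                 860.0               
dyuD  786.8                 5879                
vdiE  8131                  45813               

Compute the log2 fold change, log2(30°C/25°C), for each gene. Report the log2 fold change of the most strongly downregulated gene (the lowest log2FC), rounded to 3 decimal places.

-2.316

log2(3401/5271) = -0.632  (odeE)
log2(3892/19378) = -2.316  (gtrD)
log2(860.0/101.4) = 3.084  (cdhA)
log2(5879/786.8) = 2.902  (dyuD)
log2(45813/8131) = 2.494  (vdiE)
gtrD is most strongly downregulated.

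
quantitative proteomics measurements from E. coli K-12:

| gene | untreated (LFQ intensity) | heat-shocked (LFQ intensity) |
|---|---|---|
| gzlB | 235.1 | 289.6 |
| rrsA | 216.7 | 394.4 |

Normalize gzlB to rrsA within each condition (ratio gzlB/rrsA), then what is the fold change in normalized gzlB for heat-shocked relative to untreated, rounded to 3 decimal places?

gzlB/rrsA (untreated) = 235.1 / 216.7 = 1.0849
gzlB/rrsA (heat-shocked) = 289.6 / 394.4 = 0.73428
Fold change = 0.73428 / 1.0849 = 0.6768

0.677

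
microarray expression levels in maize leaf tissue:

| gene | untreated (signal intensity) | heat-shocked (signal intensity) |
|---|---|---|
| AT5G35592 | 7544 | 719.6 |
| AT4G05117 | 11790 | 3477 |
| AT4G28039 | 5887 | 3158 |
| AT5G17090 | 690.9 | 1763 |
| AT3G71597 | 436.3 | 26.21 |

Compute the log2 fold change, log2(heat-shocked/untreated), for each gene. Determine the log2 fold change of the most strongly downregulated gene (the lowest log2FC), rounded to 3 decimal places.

-4.057

log2(719.6/7544) = -3.390  (AT5G35592)
log2(3477/11790) = -1.762  (AT4G05117)
log2(3158/5887) = -0.899  (AT4G28039)
log2(1763/690.9) = 1.351  (AT5G17090)
log2(26.21/436.3) = -4.057  (AT3G71597)
AT3G71597 is most strongly downregulated.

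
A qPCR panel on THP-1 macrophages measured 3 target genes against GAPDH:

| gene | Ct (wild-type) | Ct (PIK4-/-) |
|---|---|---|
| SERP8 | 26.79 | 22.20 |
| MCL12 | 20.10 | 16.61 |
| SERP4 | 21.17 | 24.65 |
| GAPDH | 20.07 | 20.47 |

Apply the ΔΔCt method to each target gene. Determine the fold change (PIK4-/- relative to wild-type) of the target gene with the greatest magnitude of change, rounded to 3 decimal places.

31.779

SERP8: ΔΔCt = (22.20−20.47) − (26.79−20.07) = 1.73 − 6.72 = -4.99; fold change = 2^4.99 = 31.779
MCL12: ΔΔCt = (16.61−20.47) − (20.10−20.07) = -3.86 − 0.03 = -3.89; fold change = 2^3.89 = 14.825
SERP4: ΔΔCt = (24.65−20.47) − (21.17−20.07) = 4.18 − 1.10 = 3.08; fold change = 2^-3.08 = 0.118
SERP8 has the largest |ΔΔCt| = 4.99.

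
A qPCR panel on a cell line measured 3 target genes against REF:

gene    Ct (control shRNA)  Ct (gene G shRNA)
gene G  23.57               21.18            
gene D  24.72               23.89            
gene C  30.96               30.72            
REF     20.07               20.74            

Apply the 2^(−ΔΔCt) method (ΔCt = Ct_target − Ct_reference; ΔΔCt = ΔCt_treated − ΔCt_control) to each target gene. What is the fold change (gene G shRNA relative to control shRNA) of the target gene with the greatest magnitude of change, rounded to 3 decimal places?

8.340

gene G: ΔΔCt = (21.18−20.74) − (23.57−20.07) = 0.44 − 3.50 = -3.06; fold change = 2^3.06 = 8.340
gene D: ΔΔCt = (23.89−20.74) − (24.72−20.07) = 3.15 − 4.65 = -1.50; fold change = 2^1.50 = 2.828
gene C: ΔΔCt = (30.72−20.74) − (30.96−20.07) = 9.98 − 10.89 = -0.91; fold change = 2^0.91 = 1.879
gene G has the largest |ΔΔCt| = 3.06.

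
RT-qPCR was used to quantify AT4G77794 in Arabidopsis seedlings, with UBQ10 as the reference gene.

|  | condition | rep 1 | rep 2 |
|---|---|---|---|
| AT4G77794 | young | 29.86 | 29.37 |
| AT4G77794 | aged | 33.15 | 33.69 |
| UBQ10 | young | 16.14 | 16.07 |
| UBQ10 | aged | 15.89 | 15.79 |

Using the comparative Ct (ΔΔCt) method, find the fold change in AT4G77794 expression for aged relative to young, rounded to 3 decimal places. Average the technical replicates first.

0.060

Mean Ct: AT4G77794 young 29.615; AT4G77794 aged 33.420; UBQ10 young 16.105; UBQ10 aged 15.840
ΔCt(young) = 29.615 − 16.105 = 13.510
ΔCt(aged) = 33.420 − 15.840 = 17.580
ΔΔCt = 17.580 − 13.510 = 4.070
Fold change = 2^(−4.070) = 0.0595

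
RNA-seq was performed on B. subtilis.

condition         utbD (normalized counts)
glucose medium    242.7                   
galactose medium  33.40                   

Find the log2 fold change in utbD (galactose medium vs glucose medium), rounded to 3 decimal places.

-2.861

Fold change = 33.40 / 242.7 = 0.1376
log2(0.1376) = -2.8613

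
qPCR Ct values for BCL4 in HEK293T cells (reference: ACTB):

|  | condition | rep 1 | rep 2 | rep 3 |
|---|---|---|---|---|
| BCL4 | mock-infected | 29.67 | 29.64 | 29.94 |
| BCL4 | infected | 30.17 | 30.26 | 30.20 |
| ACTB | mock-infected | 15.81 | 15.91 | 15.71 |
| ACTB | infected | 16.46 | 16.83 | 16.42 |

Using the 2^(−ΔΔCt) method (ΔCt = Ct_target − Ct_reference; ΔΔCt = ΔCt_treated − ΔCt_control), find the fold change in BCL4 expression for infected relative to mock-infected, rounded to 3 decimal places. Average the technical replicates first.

1.231

Mean Ct: BCL4 mock-infected 29.750; BCL4 infected 30.210; ACTB mock-infected 15.810; ACTB infected 16.570
ΔCt(mock-infected) = 29.750 − 15.810 = 13.940
ΔCt(infected) = 30.210 − 16.570 = 13.640
ΔΔCt = 13.640 − 13.940 = -0.300
Fold change = 2^(−(-0.300)) = 2^0.300 = 1.2311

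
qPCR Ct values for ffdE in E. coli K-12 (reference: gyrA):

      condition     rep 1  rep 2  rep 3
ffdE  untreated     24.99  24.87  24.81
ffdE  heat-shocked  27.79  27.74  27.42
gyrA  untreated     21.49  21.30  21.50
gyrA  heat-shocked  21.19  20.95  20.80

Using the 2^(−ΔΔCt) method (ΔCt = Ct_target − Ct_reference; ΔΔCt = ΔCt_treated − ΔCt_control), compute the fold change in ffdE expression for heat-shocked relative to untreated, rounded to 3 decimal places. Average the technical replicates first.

0.108

Mean Ct: ffdE untreated 24.890; ffdE heat-shocked 27.650; gyrA untreated 21.430; gyrA heat-shocked 20.980
ΔCt(untreated) = 24.890 − 21.430 = 3.460
ΔCt(heat-shocked) = 27.650 − 20.980 = 6.670
ΔΔCt = 6.670 − 3.460 = 3.210
Fold change = 2^(−3.210) = 0.1081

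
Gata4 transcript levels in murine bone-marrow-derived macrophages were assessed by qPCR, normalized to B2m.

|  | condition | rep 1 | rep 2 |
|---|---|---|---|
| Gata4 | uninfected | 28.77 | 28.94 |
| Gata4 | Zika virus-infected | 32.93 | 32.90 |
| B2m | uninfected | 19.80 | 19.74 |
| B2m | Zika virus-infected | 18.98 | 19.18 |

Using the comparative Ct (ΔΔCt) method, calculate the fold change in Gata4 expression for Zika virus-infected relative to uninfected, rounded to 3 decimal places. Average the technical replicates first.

0.037

Mean Ct: Gata4 uninfected 28.855; Gata4 Zika virus-infected 32.915; B2m uninfected 19.770; B2m Zika virus-infected 19.080
ΔCt(uninfected) = 28.855 − 19.770 = 9.085
ΔCt(Zika virus-infected) = 32.915 − 19.080 = 13.835
ΔΔCt = 13.835 − 9.085 = 4.750
Fold change = 2^(−4.750) = 0.0372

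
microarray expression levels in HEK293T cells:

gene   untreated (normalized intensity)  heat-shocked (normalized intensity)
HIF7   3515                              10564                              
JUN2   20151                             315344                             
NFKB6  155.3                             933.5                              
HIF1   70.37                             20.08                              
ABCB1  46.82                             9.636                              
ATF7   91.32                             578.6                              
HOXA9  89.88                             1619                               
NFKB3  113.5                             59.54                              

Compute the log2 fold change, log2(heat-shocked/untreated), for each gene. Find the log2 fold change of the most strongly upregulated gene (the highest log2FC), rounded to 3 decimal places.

4.171

log2(10564/3515) = 1.588  (HIF7)
log2(315344/20151) = 3.968  (JUN2)
log2(933.5/155.3) = 2.588  (NFKB6)
log2(20.08/70.37) = -1.809  (HIF1)
log2(9.636/46.82) = -2.281  (ABCB1)
log2(578.6/91.32) = 2.664  (ATF7)
log2(1619/89.88) = 4.171  (HOXA9)
log2(59.54/113.5) = -0.931  (NFKB3)
HOXA9 is most strongly upregulated.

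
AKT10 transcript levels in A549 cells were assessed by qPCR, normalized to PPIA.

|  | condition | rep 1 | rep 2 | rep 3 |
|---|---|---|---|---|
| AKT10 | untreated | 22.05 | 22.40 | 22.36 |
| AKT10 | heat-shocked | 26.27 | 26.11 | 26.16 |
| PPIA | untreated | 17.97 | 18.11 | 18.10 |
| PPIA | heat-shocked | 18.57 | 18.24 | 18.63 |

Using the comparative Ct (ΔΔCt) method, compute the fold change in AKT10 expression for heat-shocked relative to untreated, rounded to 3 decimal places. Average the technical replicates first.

0.089

Mean Ct: AKT10 untreated 22.270; AKT10 heat-shocked 26.180; PPIA untreated 18.060; PPIA heat-shocked 18.480
ΔCt(untreated) = 22.270 − 18.060 = 4.210
ΔCt(heat-shocked) = 26.180 − 18.480 = 7.700
ΔΔCt = 7.700 − 4.210 = 3.490
Fold change = 2^(−3.490) = 0.0890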